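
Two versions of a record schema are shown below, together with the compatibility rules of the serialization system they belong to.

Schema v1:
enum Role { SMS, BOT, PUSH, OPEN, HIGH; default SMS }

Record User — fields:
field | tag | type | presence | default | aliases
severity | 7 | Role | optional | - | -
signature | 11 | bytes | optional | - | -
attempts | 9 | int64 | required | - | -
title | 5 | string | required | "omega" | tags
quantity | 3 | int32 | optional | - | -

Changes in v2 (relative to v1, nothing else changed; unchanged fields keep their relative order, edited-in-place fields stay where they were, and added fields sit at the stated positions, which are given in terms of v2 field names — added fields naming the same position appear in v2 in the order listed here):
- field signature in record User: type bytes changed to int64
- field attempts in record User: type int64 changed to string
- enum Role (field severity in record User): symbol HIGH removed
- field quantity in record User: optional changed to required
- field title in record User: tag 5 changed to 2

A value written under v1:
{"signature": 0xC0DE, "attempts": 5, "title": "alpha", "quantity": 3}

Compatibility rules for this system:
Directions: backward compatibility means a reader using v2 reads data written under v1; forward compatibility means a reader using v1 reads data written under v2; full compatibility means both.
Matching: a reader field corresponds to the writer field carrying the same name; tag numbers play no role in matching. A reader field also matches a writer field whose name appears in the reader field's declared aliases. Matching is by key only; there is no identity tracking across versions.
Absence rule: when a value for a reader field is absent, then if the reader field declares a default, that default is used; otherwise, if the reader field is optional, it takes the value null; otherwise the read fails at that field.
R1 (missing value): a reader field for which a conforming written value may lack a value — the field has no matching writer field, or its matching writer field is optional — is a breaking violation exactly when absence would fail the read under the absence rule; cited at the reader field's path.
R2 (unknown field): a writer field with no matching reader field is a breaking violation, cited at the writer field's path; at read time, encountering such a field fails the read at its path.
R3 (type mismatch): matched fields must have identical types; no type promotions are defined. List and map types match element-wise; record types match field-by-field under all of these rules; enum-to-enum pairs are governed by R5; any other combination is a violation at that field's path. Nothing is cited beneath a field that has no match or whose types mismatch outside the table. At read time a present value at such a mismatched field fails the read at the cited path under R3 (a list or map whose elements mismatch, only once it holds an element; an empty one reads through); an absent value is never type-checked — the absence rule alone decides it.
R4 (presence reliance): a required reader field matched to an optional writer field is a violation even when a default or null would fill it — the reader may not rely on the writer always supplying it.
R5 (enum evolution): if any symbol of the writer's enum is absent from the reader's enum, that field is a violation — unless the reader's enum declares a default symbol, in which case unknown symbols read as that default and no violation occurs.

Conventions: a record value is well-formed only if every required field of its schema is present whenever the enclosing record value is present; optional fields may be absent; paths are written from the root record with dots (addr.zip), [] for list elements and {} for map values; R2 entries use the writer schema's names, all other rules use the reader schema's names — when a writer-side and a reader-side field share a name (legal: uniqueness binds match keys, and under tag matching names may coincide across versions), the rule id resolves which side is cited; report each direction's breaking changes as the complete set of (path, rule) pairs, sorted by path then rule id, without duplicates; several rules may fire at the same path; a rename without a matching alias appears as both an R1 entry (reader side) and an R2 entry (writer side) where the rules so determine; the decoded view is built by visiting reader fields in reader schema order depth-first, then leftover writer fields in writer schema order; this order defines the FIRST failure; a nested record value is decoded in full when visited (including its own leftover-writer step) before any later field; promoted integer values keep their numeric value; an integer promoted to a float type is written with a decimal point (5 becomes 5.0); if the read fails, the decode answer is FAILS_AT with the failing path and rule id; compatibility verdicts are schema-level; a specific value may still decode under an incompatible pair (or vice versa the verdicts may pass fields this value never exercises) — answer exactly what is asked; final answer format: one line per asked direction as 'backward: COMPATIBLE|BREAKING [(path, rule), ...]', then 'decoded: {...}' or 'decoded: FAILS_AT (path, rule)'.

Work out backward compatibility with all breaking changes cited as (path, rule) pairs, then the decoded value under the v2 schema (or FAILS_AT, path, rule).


arrows below run writer -> reader for User
backward pass over User, reader schema v2, writer schema v1:
  Role -> Role, writer optional: severity aligns to severity
  bytes -> int64, writer optional: signature aligns to signature
  int64 -> string, writer required: attempts aligns to attempts
  string -> string, writer required: title aligns to title
  int32 -> int32, writer optional: quantity aligns to quantity
  rule R3 violated at attempts
  rule R1 violated at quantity
  rule R4 violated at quantity
  rule R3 violated at signature
  => 4 violation(s): backward is BREAKING for User
migrating the User value to v2:
  severity := null (absent, optional -> null)
  read fails at signature under R3
  => FAILS_AT (signature, R3)
checking off the User differences that do not matter here:
  enum Role (field severity in record User): symbol HIGH removed -> fires no rule on User, leaving the asked answer as it is
  field title in record User: tag 5 changed to 2 -> fires no rule on User, leaving the asked answer as it is

backward: BREAKING [(attempts, R3), (quantity, R1), (quantity, R4), (signature, R3)]; decoded: FAILS_AT (signature, R3)


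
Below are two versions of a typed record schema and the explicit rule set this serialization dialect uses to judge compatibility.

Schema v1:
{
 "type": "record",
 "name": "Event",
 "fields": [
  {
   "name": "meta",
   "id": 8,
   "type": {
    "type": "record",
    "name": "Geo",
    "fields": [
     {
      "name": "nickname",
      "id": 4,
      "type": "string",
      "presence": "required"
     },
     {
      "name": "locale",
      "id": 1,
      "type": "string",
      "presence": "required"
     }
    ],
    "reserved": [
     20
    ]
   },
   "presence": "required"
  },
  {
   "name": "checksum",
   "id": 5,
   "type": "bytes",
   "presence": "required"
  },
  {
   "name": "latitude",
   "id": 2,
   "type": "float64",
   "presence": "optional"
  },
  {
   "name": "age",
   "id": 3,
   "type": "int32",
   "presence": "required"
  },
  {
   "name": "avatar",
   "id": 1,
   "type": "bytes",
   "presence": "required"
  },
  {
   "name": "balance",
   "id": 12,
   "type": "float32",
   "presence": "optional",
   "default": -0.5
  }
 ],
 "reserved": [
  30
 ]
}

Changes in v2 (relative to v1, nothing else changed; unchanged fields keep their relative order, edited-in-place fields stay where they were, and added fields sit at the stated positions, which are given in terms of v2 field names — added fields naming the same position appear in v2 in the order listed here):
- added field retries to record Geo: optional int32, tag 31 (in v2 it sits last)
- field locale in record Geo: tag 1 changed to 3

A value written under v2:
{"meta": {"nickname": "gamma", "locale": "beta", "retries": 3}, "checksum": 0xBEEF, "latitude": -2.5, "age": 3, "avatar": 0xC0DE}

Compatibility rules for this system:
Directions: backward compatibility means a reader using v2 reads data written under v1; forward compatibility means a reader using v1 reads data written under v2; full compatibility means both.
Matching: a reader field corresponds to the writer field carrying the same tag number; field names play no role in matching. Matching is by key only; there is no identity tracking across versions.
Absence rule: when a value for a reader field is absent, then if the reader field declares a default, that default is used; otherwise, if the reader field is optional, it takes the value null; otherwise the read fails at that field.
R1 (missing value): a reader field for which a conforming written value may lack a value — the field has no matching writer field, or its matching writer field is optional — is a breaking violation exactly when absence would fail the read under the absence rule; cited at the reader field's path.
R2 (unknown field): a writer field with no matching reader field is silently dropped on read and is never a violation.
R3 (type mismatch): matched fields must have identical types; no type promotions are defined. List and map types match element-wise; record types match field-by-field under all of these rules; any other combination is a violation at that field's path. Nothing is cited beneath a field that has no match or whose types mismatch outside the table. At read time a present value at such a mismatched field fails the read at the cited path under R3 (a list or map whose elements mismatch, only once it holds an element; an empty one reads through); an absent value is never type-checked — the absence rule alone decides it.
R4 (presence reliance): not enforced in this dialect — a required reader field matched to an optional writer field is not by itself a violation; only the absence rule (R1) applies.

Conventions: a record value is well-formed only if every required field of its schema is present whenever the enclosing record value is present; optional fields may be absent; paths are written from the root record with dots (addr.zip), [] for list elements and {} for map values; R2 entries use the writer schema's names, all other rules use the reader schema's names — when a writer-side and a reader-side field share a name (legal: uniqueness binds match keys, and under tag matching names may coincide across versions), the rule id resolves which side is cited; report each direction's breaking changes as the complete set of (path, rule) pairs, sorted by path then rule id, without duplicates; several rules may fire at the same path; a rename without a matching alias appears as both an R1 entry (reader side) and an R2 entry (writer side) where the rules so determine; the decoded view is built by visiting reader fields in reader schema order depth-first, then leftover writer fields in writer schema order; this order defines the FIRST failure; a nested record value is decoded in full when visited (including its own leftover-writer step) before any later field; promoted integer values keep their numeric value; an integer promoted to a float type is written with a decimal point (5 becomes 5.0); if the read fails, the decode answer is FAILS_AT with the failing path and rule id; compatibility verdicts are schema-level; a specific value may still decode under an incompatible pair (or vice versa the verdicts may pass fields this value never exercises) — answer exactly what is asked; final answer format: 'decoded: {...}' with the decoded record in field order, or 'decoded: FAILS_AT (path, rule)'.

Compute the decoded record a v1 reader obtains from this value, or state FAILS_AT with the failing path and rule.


decoded: FAILS_AT (meta.locale, R1)

in Event below, arrows point writer -> reader
decode walk for Event under reader schema v1:
  meta.nickname := "gamma"
  read fails at meta.locale under R1 (no fill)
  => FAILS_AT (meta.locale, R1)
the other Event changes do not affect what is asked:
  added field retries to record Geo: optional int32, tag 31 (in v2 it sits last) -> inert under this dialect — no rule fires on Event and the result does not move


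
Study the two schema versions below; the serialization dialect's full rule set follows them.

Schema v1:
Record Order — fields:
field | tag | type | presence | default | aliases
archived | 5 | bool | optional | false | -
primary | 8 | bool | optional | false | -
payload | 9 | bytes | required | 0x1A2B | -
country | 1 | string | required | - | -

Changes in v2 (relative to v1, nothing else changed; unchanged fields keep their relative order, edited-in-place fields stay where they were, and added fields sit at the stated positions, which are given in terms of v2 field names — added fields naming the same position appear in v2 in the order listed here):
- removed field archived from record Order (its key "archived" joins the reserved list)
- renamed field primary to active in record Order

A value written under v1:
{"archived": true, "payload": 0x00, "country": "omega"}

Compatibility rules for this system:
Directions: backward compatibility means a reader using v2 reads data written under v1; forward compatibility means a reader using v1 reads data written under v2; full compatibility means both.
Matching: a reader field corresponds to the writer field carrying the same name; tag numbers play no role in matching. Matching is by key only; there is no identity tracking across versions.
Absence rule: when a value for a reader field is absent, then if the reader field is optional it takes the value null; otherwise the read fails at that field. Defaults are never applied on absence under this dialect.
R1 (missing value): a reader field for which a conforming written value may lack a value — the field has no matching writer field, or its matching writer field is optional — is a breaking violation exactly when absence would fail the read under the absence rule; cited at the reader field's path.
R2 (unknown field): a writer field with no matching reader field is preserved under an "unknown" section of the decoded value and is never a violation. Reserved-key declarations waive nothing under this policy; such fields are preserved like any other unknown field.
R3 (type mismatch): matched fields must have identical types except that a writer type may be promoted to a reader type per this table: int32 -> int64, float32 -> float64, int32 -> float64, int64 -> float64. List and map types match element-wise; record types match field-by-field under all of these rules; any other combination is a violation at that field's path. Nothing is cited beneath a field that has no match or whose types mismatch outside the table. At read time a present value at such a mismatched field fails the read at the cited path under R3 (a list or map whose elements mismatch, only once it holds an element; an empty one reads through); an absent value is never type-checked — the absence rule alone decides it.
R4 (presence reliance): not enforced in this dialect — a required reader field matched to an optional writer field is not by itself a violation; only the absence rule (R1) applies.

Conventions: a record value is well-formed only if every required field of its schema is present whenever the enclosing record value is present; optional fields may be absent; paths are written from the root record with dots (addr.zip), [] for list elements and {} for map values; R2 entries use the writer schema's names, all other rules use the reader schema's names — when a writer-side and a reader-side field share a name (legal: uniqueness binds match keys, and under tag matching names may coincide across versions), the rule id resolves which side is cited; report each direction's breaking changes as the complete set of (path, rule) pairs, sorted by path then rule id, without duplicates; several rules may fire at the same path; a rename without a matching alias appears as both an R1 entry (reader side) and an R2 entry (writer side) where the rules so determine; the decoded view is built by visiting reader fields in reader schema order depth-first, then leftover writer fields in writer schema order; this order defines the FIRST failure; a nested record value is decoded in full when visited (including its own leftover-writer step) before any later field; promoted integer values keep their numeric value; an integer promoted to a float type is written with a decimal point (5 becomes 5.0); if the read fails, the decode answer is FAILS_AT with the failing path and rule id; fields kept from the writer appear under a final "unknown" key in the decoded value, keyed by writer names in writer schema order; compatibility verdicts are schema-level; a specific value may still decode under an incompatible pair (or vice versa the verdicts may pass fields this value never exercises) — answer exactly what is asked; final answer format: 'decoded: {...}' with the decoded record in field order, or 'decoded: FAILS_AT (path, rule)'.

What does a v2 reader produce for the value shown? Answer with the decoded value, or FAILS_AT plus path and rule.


each type pair in Order: writer, then reader
migrating the Order value to v2:
  active := null (not supplied -> null)
  payload := 0x00
  country := "omega"
  writer archived: kept under "unknown"
  => decoded: {"active": null, "payload": 0x00, "country": "omega", "unknown": {"archived": true}}

decoded: {"active": null, "payload": 0x00, "country": "omega", "unknown": {"archived": true}}


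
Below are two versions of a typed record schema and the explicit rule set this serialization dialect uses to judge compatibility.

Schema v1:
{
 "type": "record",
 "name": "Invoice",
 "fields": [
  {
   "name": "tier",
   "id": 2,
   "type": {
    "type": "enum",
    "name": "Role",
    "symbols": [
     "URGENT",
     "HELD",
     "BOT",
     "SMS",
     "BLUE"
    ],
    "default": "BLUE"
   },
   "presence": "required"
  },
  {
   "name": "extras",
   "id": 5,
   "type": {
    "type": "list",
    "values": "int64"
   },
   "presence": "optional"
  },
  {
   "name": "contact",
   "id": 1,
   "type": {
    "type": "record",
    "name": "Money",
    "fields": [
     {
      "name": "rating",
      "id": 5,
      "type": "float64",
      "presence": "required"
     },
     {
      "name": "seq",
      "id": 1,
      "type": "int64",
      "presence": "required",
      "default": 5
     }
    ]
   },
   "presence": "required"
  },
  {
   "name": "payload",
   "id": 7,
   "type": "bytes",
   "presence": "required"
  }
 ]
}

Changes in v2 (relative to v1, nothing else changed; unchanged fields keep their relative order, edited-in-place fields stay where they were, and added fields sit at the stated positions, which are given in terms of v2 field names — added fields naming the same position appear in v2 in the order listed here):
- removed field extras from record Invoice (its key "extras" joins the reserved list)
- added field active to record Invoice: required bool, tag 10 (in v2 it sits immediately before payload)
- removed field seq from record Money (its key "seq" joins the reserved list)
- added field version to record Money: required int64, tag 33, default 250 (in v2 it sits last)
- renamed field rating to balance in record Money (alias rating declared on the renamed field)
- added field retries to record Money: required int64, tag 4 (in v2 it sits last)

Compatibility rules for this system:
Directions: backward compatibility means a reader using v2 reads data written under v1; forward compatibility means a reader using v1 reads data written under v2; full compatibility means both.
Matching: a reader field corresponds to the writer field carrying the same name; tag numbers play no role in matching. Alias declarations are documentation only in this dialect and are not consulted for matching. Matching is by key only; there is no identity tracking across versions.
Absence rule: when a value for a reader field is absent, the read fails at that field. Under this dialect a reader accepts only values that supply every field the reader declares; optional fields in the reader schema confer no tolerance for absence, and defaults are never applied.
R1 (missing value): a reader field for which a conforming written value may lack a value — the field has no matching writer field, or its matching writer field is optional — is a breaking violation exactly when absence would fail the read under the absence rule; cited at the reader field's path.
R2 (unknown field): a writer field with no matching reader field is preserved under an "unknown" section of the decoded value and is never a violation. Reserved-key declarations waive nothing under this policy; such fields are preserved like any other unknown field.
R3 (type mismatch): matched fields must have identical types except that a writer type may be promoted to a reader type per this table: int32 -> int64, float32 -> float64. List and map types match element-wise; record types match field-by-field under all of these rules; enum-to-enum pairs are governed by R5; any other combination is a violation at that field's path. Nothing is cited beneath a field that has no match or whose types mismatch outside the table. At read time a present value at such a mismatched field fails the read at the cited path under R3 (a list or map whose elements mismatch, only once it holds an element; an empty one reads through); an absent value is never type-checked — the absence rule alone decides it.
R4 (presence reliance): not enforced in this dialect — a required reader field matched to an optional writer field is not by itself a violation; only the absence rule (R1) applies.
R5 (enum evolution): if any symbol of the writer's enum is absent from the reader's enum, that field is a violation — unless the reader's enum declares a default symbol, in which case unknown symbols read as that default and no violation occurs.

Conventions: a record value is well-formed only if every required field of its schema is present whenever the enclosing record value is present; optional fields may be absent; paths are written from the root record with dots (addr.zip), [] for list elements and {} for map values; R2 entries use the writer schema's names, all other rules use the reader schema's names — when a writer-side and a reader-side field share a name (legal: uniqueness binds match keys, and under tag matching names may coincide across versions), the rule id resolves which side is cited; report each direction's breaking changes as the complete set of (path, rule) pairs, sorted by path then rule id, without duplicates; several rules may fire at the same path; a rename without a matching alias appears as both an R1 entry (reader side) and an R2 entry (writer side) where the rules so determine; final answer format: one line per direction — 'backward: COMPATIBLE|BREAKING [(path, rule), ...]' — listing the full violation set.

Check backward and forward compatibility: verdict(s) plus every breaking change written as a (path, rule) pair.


in Invoice below, arrows point writer -> reader
backward analysis of Invoice with v2 as reader and v1 as writer:
  writer required, Role -> Role: reader tier maps from writer tier
  writer required, Money -> Money: reader contact maps from writer contact
  active: no writer-side match
  writer required, bytes -> bytes: reader payload maps from writer payload
  extras (writer side), unknown to reader
  contact.balance: no writer-side match
  contact.version: no writer-side match
  contact.retries: no writer-side match
  contact.rating (writer side), unknown to reader
  contact.seq (writer side), unknown to reader
  rule R1 violated at active
  rule R1 violated at contact.balance
  rule R1 violated at contact.retries
  rule R1 violated at contact.version
  backward on Invoice therefore BREAKING (4)
forward analysis of Invoice with v1 as reader and v2 as writer:
  writer required, Role -> Role: reader tier maps from writer tier
  extras: no writer-side match
  writer required, Money -> Money: reader contact maps from writer contact
  writer required, bytes -> bytes: reader payload maps from writer payload
  active (writer side), unknown to reader
  contact.rating: no writer-side match
  contact.seq: no writer-side match
  contact.balance (writer side), unknown to reader
  contact.version (writer side), unknown to reader
  contact.retries (writer side), unknown to reader
  rule R1 violated at contact.rating
  rule R1 violated at contact.seq
  rule R1 violated at extras
  forward on Invoice therefore BREAKING (3)

backward: BREAKING [(active, R1), (contact.balance, R1), (contact.retries, R1), (contact.version, R1)]; forward: BREAKING [(contact.rating, R1), (contact.seq, R1), (extras, R1)]


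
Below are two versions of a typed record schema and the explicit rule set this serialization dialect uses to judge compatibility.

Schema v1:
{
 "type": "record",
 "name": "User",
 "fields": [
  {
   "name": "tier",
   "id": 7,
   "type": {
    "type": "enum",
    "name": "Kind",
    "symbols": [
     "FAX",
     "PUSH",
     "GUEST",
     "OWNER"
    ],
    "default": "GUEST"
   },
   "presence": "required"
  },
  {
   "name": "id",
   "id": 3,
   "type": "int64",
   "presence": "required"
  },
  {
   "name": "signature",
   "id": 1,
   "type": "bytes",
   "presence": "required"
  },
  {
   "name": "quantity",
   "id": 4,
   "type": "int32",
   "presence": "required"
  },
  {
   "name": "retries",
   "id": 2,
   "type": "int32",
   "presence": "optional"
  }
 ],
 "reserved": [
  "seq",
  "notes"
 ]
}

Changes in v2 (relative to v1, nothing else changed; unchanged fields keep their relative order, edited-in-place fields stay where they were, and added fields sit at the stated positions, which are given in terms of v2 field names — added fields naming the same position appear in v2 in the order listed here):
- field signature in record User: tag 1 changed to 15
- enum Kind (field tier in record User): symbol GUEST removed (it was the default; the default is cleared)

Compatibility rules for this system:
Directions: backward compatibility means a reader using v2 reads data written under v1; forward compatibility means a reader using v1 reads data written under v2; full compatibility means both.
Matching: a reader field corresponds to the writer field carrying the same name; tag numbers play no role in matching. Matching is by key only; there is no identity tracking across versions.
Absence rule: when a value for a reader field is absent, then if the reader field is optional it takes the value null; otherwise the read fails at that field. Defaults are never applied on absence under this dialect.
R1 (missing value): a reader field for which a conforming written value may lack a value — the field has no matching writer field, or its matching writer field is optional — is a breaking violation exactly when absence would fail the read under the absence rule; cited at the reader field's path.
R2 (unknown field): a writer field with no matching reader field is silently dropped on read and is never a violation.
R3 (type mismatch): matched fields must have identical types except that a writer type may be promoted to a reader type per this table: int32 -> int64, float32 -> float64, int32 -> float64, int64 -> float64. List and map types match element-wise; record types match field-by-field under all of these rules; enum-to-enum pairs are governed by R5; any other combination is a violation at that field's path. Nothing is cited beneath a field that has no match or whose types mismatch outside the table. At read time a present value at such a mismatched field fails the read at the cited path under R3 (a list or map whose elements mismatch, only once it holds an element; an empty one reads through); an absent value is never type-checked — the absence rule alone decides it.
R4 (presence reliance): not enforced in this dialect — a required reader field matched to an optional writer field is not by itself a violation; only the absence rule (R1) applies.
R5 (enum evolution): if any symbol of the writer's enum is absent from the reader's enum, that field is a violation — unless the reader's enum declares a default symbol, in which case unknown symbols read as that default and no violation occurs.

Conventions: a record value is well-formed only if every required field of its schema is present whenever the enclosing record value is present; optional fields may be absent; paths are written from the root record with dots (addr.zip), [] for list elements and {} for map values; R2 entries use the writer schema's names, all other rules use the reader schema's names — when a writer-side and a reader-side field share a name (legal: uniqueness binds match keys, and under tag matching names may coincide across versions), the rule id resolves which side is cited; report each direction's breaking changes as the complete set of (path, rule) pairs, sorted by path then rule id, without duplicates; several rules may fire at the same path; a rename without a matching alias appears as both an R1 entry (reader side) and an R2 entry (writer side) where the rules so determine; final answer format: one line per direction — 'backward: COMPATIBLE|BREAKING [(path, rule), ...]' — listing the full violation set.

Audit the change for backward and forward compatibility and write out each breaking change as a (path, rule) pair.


backward: BREAKING [(tier, R5)]; forward: COMPATIBLE []

arrows below run writer -> reader for User
checking backward for User: reader v2 against writer v1:
  tier: Kind -> Kind, writer required; from tier
  id: int64 -> int64, writer required; from id
  signature: bytes -> bytes, writer required; from signature
  quantity: int32 -> int32, writer required; from quantity
  retries: int32 -> int32, writer optional; from retries
  violation R5 at tier
  => 1 violation(s): backward is BREAKING for User
checking forward for User: reader v1 against writer v2:
  tier: Kind -> Kind, writer required; from tier
  id: int64 -> int64, writer required; from id
  signature: bytes -> bytes, writer required; from signature
  quantity: int32 -> int32, writer required; from quantity
  retries: int32 -> int32, writer optional; from retries
  => forward verdict for User: COMPATIBLE, no violations


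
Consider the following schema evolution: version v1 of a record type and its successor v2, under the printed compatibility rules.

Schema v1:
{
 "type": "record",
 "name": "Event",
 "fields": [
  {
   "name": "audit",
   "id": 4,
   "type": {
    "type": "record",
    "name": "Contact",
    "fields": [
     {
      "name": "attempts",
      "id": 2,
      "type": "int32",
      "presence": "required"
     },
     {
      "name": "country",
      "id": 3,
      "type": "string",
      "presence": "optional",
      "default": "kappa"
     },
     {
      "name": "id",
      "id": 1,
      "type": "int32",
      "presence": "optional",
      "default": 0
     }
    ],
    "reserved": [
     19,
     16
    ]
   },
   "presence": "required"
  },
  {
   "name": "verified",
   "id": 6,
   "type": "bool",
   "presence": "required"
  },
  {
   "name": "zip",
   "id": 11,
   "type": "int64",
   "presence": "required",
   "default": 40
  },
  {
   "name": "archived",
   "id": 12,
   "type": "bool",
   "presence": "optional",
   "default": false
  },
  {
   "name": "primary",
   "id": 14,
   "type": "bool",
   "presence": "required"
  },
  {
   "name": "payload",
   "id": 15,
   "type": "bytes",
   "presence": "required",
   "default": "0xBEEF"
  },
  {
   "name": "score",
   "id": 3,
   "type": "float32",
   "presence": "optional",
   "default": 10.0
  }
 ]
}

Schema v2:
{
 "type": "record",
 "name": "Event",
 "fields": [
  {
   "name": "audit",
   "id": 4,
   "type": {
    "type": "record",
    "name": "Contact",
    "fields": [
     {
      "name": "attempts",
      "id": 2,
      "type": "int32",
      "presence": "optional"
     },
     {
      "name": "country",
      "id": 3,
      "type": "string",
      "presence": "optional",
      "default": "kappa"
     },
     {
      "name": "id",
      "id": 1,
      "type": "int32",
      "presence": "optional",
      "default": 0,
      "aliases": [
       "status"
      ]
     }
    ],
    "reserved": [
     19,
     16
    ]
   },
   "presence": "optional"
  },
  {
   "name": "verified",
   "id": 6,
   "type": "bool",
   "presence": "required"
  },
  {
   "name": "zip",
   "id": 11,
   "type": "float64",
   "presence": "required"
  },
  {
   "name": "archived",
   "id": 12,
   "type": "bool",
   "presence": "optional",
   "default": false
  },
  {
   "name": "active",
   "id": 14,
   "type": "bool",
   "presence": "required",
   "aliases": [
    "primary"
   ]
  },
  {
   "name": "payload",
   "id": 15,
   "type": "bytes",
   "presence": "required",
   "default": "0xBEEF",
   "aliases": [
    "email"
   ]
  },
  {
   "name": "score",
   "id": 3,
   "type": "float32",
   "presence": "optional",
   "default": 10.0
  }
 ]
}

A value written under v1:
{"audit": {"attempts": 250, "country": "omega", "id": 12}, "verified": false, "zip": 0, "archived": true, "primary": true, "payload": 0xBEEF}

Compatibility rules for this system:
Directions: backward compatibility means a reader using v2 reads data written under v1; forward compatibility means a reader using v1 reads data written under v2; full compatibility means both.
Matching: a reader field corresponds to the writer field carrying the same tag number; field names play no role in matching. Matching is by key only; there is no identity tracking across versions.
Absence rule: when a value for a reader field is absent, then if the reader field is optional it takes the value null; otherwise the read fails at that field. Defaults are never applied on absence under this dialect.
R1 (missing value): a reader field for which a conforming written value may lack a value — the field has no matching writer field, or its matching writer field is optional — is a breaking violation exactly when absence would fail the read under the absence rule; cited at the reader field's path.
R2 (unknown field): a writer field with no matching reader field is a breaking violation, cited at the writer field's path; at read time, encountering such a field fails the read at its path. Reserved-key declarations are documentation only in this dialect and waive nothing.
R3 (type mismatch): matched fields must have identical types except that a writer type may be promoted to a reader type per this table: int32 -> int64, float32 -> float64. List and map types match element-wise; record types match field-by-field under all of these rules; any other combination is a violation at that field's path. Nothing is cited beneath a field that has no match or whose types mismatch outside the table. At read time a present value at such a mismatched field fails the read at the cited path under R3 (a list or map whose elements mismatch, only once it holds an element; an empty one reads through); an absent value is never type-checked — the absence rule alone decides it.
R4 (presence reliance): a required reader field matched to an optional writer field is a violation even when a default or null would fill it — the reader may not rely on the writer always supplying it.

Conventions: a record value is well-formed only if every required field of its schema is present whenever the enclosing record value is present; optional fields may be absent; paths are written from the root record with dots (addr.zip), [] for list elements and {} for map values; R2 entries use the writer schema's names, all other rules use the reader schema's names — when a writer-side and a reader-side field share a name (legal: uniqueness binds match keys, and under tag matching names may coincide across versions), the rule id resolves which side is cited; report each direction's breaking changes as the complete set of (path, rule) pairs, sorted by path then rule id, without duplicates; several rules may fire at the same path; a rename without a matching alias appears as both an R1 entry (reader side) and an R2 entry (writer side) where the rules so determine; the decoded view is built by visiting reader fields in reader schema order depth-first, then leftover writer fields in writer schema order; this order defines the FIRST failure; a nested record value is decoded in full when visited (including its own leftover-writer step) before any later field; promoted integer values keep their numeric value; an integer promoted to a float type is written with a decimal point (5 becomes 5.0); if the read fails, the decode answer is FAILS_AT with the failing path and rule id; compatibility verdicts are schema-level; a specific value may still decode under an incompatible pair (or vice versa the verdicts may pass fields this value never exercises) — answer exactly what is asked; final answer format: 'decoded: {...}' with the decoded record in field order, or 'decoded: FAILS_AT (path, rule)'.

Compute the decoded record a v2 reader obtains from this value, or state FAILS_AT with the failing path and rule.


decoded: FAILS_AT (zip, R3)

each type pair in Event: writer, then reader
decode (reader v2):
  audit.attempts := 250
  audit.country := "omega"
  audit.id := 12
  verified := false
  read fails at zip under R3
  => FAILS_AT (zip, R3)
the other Event changes do not affect what is asked:
  field audit in record Event: required changed to optional -> shifts the Event verdicts, not this decode
  renamed field primary to active in record Event (alias primary declared on the renamed field) -> no rule fires on it and the decoded Event view is identical with or without it
  field attempts in record Contact: required changed to optional -> shifts the Event verdicts, not this decode


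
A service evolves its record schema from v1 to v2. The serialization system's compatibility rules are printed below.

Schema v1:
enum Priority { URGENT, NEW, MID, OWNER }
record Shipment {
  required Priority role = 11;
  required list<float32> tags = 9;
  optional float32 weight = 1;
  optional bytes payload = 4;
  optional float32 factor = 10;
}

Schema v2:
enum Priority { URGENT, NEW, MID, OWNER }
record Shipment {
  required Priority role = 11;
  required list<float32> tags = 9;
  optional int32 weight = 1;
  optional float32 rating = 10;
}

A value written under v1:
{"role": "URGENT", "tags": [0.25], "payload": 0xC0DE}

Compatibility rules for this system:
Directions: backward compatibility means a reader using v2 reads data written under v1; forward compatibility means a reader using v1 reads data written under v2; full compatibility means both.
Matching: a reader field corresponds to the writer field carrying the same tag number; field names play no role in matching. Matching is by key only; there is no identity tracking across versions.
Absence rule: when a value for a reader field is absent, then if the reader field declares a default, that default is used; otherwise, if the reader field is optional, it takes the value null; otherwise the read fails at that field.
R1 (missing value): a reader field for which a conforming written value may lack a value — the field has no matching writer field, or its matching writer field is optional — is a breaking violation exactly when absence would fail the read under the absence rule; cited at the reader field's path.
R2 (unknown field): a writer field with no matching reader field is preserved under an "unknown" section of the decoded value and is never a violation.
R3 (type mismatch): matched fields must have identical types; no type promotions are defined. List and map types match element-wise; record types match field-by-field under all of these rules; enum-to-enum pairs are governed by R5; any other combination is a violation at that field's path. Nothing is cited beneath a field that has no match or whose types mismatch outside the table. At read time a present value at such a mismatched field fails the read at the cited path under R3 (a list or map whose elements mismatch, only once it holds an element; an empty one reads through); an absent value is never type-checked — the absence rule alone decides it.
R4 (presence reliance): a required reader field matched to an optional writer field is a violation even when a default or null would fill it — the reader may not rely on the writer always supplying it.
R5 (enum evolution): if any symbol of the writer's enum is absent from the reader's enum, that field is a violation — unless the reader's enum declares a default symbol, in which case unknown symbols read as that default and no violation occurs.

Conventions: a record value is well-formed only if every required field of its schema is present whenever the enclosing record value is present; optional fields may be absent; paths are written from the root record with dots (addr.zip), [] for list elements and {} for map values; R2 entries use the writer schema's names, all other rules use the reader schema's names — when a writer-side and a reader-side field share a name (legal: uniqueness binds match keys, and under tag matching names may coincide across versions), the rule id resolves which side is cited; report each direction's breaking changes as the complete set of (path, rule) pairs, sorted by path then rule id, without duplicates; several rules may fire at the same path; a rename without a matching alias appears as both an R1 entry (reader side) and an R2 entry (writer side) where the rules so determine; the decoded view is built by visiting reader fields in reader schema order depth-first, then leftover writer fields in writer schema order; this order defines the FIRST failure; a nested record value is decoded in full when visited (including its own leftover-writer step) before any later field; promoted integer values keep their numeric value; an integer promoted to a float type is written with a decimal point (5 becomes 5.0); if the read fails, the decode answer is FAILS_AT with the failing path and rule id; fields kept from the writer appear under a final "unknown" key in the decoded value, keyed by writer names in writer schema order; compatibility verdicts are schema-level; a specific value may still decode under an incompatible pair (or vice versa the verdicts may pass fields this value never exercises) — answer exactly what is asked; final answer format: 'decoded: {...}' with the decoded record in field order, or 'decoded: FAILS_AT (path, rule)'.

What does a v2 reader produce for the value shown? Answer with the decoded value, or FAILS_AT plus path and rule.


decoded: {"role": "URGENT", "tags": [0.25], "weight": null, "rating": null, "unknown": {"payload": 0xC0DE}}

the writer's type comes first in each Shipment pair
migrating the Shipment value to v2:
  role := "URGENT"
  tags := [0.25]
  weight := null (not supplied -> null)
  rating := null (not supplied -> null)
  writer payload: kept under "unknown"
  => decoded: {"role": "URGENT", "tags": [0.25], "weight": null, "rating": null, "unknown": {"payload": 0xC0DE}}
the other Shipment changes do not affect what is asked:
  field weight in record Shipment: type float32 changed to int32 -> shifts the Shipment verdicts, not this decode
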